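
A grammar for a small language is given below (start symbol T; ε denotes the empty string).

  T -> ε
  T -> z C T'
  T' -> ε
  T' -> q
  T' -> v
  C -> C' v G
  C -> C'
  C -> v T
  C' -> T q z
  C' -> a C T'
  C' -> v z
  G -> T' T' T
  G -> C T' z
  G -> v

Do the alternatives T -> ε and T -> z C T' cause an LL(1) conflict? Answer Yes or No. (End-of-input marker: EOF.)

Yes

FIRST(ε) = { ε } and FIRST(z C T') = { z }.
The first alternative is nullable and FOLLOW(T) = { EOF, q, v, z } shares z with FIRST of the second — conflict.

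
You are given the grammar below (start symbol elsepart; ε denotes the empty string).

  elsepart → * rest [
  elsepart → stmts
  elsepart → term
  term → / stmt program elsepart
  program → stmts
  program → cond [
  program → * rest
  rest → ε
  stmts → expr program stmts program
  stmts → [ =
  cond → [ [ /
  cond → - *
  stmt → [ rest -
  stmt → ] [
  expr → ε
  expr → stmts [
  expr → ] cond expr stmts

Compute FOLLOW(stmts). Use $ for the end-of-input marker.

In elsepart → stmts: stmts is at the end, add FOLLOW(elsepart) = { $ }.
In program → stmts: stmts is at the end, add FOLLOW(program) = { $, *, -, /, [, ] }.
In stmts → expr program stmts program: add FIRST(program) = { *, -, [, ] }.
In expr → stmts [: add FIRST([) = { [ }.
In expr → ] cond expr stmts: stmts is at the end, add FOLLOW(expr) = { *, -, [, ] }.
Union: FOLLOW(stmts) = { $, *, -, /, [, ] }.

{ $, *, -, /, [, ] }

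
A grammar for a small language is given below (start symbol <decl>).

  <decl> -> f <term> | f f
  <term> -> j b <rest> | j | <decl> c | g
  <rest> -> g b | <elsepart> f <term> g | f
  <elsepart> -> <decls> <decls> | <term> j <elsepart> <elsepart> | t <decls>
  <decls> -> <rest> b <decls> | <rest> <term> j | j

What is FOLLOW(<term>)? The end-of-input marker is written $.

{ $, c, g, j }

In <decl> -> f <term>: <term> is at the end, add FOLLOW(<decl>) = { $, c }.
In <rest> -> <elsepart> f <term> g: add FIRST(g) = { g }.
In <elsepart> -> <term> j <elsepart> <elsepart>: add FIRST(j <elsepart> <elsepart>) = { j }.
In <decls> -> <rest> <term> j: add FIRST(j) = { j }.
Union: FOLLOW(<term>) = { $, c, g, j }.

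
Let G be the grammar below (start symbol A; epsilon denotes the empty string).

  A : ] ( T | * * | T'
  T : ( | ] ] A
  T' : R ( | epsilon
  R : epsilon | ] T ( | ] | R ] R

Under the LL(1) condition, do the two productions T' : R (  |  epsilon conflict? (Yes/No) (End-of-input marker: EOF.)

Yes

FIRST(R () = { (, ] } and FIRST(epsilon) = { epsilon }.
The second alternative is nullable and FOLLOW(T') = { EOF, ( } shares ( with FIRST of the first — conflict.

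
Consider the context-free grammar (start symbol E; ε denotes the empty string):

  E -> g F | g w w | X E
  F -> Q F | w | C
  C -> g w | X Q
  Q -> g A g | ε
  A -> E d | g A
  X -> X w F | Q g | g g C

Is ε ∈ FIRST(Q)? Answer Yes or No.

Yes

Q has an ε-production, so Q ⇒ ε.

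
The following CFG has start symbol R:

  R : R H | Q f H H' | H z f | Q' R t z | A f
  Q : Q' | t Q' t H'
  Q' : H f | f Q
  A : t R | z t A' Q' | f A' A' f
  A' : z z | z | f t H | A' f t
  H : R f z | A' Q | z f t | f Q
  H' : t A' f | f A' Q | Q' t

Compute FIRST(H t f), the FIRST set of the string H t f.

{ f, t, z }

Add FIRST(H) = { f, t, z }; H is not nullable, stop.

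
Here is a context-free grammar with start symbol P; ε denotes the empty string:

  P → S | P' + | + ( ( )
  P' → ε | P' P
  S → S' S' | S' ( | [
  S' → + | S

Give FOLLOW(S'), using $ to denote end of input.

In S → S' S': add FIRST(S') = { +, [ }.
In S → S' S': S' is at the end, add FOLLOW(S) = { $, (, +, [ }.
In S → S' (: add FIRST(() = { ( }.
Union: FOLLOW(S') = { $, (, +, [ }.

{ $, (, +, [ }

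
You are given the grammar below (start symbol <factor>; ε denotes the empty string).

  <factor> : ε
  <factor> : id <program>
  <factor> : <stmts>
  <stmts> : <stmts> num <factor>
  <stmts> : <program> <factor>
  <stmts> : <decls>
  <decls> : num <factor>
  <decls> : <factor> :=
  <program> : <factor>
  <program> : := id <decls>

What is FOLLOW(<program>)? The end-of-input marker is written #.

{ #, :=, id, num }

In <factor> : id <program>: <program> is at the end, add FOLLOW(<factor>) = { #, :=, id, num }.
In <stmts> : <program> <factor>: add FIRST(<factor>)\{ε} = { :=, id, num }.
  Since <factor> is nullable, also add FOLLOW(<stmts>) = { #, :=, id, num }.
Union: FOLLOW(<program>) = { #, :=, id, num }.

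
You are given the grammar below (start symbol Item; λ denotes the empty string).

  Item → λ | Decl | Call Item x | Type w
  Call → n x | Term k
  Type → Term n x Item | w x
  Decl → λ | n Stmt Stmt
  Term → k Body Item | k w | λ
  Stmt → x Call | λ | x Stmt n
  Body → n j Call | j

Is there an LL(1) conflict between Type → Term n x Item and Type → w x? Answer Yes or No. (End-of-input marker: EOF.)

FIRST(Term n x Item) = { k, n } and FIRST(w x) = { w }.
The FIRST sets are disjoint and neither alternative is nullable — no conflict.

No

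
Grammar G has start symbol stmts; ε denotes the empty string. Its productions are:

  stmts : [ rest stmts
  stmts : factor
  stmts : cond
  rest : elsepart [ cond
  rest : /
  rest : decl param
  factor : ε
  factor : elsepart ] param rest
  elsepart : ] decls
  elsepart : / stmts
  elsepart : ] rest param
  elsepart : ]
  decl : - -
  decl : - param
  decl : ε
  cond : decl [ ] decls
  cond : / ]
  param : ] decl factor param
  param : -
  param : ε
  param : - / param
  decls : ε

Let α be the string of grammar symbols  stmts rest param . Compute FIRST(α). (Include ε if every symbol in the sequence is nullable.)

{ -, /, [, ], ε }

Add FIRST(stmts)\{ε} = { -, /, [, ] }; stmts is nullable, continue.
Add FIRST(rest)\{ε} = { -, /, ] }; rest is nullable, continue.
Add FIRST(param)\{ε} = { -, ] }; param is nullable, continue.
Every symbol is nullable, so include ε.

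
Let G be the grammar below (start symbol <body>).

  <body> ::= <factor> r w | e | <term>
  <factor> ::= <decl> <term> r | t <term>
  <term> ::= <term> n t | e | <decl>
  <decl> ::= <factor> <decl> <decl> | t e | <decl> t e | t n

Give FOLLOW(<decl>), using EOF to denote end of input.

{ EOF, e, n, r, t }

In <factor> ::= <decl> <term> r: add FIRST(<term> r) = { e, t }.
In <term> ::= <decl>: <decl> is at the end, add FOLLOW(<term>) = { EOF, n, r, t }.
In <decl> ::= <factor> <decl> <decl>: add FIRST(<decl>) = { t }.
In <decl> ::= <factor> <decl> <decl>: <decl> is at the end, add FOLLOW(<decl>) = { EOF, e, n, r, t }.
In <decl> ::= <decl> t e: add FIRST(t e) = { t }.
Union: FOLLOW(<decl>) = { EOF, e, n, r, t }.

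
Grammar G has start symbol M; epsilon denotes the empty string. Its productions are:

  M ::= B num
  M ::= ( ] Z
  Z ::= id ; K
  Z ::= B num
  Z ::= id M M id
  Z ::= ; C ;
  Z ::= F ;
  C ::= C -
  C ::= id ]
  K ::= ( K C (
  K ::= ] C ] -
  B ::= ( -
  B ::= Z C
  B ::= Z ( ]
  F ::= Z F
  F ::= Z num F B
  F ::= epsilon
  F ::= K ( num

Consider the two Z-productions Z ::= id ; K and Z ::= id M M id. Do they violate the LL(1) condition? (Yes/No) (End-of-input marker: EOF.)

FIRST(id ; K) = { id } and FIRST(id M M id) = { id }.
Both contain id, so the two alternatives are not disjoint — LL(1) conflict.

Yes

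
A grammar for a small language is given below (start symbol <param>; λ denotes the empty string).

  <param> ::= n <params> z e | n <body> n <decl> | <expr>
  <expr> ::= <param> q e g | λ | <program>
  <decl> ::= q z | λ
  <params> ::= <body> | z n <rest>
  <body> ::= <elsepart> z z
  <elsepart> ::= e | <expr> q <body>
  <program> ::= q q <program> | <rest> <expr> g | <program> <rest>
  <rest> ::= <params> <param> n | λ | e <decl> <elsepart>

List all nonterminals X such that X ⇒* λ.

Directly nullable (have an λ-production): <expr>, <decl>, <rest>.
<param> ::= <expr> with every symbol nullable, so <param> is nullable.
No other nonterminal has a production whose RHS symbols are all nullable.

{ <decl>, <expr>, <param>, <rest> }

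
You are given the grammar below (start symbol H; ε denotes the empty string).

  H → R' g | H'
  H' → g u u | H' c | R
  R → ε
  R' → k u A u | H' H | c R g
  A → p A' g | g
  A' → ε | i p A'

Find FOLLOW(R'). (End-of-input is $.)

{ g }

In H → R' g: add FIRST(g) = { g }.
Union: FOLLOW(R') = { g }.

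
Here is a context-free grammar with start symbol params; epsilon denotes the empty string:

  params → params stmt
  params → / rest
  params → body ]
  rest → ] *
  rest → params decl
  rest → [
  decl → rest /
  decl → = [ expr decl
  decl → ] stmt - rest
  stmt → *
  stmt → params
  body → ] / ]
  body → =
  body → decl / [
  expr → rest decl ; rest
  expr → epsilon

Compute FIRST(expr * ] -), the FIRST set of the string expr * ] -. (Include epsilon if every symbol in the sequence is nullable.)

Add FIRST(expr)\{epsilon} = { /, =, [, ] }; expr is nullable, continue.
* is a terminal; add {*} and stop.

{ *, /, =, [, ] }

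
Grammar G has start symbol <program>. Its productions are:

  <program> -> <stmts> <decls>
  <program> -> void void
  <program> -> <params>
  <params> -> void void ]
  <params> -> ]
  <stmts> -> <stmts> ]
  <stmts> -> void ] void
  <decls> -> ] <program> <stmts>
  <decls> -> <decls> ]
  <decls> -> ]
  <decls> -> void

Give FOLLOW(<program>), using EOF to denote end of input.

{ EOF, void }

<program> is the start symbol, so EOF ∈ FOLLOW(<program>).
In <decls> -> ] <program> <stmts>: add FIRST(<stmts>) = { void }.
Union: FOLLOW(<program>) = { EOF, void }.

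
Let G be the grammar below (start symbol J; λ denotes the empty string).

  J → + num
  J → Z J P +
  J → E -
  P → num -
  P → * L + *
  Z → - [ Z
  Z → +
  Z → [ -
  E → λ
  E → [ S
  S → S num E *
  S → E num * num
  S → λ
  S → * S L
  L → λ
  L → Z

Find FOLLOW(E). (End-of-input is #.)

{ *, -, num }

In J → E -: add FIRST(-) = { - }.
In S → S num E *: add FIRST(*) = { * }.
In S → E num * num: add FIRST(num * num) = { num }.
Union: FOLLOW(E) = { *, -, num }.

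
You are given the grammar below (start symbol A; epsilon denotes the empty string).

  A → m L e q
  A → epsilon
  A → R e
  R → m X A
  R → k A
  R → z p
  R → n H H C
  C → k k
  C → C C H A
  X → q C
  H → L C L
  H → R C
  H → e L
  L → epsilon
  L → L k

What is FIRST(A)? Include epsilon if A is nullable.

{ k, m, n, z, epsilon }

A → m L e q contributes {m}.
A → epsilon contributes epsilon.
From A → R e: add FIRST(R) = { k, m, n, z }.
Union: FIRST(A) = { k, m, n, z, epsilon }.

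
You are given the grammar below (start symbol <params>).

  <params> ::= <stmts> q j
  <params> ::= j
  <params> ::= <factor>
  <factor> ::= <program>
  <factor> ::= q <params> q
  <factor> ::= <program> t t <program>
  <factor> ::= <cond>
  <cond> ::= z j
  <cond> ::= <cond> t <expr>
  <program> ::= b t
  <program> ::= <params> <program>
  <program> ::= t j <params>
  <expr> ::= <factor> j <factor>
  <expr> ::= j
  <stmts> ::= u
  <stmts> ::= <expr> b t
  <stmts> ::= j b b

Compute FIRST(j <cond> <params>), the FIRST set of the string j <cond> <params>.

{ j }

j is a terminal; add {j} and stop.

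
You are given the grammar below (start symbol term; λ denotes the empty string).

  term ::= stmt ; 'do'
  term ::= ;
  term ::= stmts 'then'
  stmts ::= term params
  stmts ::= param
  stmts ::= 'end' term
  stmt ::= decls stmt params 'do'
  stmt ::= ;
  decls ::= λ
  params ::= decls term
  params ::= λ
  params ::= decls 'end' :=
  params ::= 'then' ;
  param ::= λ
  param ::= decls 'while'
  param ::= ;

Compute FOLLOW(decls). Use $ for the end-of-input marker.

{ 'end', 'then', 'while', ; }

In stmt ::= decls stmt params 'do': add FIRST(stmt params 'do') = { ; }.
In params ::= decls term: add FIRST(term) = { 'end', 'then', 'while', ; }.
In params ::= decls 'end' :=: add FIRST('end' :=) = { 'end' }.
In param ::= decls 'while': add FIRST('while') = { 'while' }.
Union: FOLLOW(decls) = { 'end', 'then', 'while', ; }.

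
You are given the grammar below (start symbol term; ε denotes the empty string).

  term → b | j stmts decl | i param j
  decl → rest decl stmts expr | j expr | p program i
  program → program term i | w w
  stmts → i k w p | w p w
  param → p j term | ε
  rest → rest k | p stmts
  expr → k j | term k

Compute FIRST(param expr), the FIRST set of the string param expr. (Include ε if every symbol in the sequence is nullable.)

{ b, i, j, k, p }

Add FIRST(param)\{ε} = { p }; param is nullable, continue.
Add FIRST(expr) = { b, i, j, k }; expr is not nullable, stop.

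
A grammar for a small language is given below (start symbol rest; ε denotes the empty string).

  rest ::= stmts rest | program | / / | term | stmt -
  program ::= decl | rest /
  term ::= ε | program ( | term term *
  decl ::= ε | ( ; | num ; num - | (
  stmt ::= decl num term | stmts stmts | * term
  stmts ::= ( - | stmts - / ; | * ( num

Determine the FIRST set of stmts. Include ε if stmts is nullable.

stmts ::= ( - contributes {(}.
From stmts ::= stmts - / ;: add FIRST(stmts) = { (, * }.
stmts ::= * ( num contributes {*}.
Union: FIRST(stmts) = { (, * }.

{ (, * }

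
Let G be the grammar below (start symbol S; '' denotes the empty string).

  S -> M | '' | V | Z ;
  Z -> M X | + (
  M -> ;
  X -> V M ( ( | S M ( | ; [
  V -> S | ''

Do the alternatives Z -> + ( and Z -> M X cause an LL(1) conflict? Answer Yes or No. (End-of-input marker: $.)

No

FIRST(+ () = { + } and FIRST(M X) = { ; }.
The FIRST sets are disjoint and neither alternative is nullable — no conflict.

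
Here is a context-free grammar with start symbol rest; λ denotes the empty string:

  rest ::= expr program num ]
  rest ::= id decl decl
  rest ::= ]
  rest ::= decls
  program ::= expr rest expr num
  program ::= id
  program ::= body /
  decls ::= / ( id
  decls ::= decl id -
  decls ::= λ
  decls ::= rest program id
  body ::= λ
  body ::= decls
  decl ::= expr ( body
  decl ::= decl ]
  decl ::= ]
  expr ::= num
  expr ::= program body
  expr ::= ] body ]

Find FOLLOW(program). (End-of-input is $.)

{ (, /, ], id, num }

In rest ::= expr program num ]: add FIRST(num ]) = { num }.
In decls ::= rest program id: add FIRST(id) = { id }.
In expr ::= program body: add FIRST(body)\{λ} = { /, ], id, num }.
  Since body is nullable, also add FOLLOW(expr) = { (, /, ], id, num }.
Union: FOLLOW(program) = { (, /, ], id, num }.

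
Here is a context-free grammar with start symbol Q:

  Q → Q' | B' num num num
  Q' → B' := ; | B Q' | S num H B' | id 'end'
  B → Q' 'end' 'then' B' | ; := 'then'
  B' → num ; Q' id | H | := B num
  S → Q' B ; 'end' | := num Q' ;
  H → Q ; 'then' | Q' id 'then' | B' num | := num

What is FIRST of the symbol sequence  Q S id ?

{ :=, ;, id, num }

Add FIRST(Q) = { :=, ;, id, num }; Q is not nullable, stop.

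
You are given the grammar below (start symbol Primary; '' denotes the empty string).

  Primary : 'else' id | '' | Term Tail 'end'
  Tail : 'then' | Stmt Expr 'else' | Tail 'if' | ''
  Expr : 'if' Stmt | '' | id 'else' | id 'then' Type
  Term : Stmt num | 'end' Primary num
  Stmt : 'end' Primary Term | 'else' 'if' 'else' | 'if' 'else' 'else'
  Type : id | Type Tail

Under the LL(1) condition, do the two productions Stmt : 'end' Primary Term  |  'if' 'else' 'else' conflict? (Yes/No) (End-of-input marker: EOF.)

No

FIRST('end' Primary Term) = { 'end' } and FIRST('if' 'else' 'else') = { 'if' }.
The FIRST sets are disjoint and neither alternative is nullable — no conflict.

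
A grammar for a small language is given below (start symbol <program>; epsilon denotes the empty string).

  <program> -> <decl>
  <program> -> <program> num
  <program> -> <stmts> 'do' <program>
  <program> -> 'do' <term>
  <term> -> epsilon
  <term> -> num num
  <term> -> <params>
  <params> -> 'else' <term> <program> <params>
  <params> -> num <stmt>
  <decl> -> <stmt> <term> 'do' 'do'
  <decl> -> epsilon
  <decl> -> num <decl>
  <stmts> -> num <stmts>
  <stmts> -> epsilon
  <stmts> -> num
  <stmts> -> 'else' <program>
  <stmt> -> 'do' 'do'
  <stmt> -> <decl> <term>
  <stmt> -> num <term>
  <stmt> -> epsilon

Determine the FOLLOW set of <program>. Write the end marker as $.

<program> is the start symbol, so $ ∈ FOLLOW(<program>).
In <program> -> <program> num: add FIRST(num) = { num }.
In <program> -> <stmts> 'do' <program>: <program> is at the end, add FOLLOW(<program>) = { $, 'do', 'else', num }.
In <params> -> 'else' <term> <program> <params>: add FIRST(<params>) = { 'else', num }.
In <stmts> -> 'else' <program>: <program> is at the end, add FOLLOW(<stmts>) = { 'do' }.
Union: FOLLOW(<program>) = { $, 'do', 'else', num }.

{ $, 'do', 'else', num }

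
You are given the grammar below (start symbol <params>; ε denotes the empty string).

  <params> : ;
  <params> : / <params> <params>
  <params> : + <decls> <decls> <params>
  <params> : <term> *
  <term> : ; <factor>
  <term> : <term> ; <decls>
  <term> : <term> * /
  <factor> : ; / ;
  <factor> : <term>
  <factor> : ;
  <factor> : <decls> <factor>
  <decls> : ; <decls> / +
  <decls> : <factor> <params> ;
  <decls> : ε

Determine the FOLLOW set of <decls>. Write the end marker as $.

In <params> : + <decls> <decls> <params>: add FIRST(<decls> <params>) = { +, /, ; }.
In <params> : + <decls> <decls> <params>: add FIRST(<params>) = { +, /, ; }.
In <term> : <term> ; <decls>: <decls> is at the end, add FOLLOW(<term>) = { *, +, /, ; }.
In <factor> : <decls> <factor>: add FIRST(<factor>) = { ; }.
In <decls> : ; <decls> / +: add FIRST(/ +) = { / }.
Union: FOLLOW(<decls>) = { *, +, /, ; }.

{ *, +, /, ; }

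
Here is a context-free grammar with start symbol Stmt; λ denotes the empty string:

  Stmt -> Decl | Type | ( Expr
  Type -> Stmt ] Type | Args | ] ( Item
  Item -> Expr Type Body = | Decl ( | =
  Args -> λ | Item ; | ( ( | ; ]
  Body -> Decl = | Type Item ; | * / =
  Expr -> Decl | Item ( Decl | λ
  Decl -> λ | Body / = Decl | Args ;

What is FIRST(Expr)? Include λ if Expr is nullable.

{ (, *, ;, =, ], λ }

From Expr -> Decl: add FIRST(Decl) = { (, *, ;, =, ], λ } (including λ since Decl is nullable).
From Expr -> Item ( Decl: add FIRST(Item) = { (, *, ;, =, ] }.
Expr -> λ contributes λ.
Union: FIRST(Expr) = { (, *, ;, =, ], λ }.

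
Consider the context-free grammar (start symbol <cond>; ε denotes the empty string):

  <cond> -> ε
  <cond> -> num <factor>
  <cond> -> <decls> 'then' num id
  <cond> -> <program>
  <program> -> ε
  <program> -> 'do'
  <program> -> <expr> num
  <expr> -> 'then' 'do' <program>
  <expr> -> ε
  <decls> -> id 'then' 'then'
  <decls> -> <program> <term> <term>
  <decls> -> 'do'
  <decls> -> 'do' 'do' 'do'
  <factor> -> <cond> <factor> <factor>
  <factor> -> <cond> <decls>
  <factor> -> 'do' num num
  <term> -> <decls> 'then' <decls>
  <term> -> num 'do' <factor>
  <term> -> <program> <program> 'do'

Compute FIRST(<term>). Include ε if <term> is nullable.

From <term> -> <decls> 'then' <decls>: add FIRST(<decls>) = { 'do', 'then', id, num }.
<term> -> num 'do' <factor> contributes {num}.
From <term> -> <program> <program> 'do': <program>, <program> nullable, take FIRST(<program>) ∪ FIRST(<program>) ∪ {'do'} = { 'do', 'then', num }.
Union: FIRST(<term>) = { 'do', 'then', id, num }.

{ 'do', 'then', id, num }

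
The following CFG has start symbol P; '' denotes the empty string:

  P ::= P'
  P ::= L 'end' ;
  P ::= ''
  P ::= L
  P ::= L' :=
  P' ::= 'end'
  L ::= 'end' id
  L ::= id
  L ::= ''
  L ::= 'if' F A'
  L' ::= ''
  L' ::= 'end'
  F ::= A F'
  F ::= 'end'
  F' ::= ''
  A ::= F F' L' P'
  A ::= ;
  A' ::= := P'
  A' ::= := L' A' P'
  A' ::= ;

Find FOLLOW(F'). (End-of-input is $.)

In F ::= A F': F' is at the end, add FOLLOW(F) = { 'end', :=, ; }.
In A ::= F F' L' P': add FIRST(L' P') = { 'end' }.
Union: FOLLOW(F') = { 'end', :=, ; }.

{ 'end', :=, ; }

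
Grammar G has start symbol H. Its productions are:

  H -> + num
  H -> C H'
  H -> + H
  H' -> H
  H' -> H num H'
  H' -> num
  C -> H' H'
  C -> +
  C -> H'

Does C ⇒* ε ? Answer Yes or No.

No

No nonterminal in this grammar is nullable.
No production of C has an RHS whose symbols are all nullable, so C is not nullable.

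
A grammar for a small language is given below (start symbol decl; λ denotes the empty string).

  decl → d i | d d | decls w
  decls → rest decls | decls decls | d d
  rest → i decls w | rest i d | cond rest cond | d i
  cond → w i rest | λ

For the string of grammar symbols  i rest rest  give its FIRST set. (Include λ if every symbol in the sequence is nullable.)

{ i }

i is a terminal; add {i} and stop.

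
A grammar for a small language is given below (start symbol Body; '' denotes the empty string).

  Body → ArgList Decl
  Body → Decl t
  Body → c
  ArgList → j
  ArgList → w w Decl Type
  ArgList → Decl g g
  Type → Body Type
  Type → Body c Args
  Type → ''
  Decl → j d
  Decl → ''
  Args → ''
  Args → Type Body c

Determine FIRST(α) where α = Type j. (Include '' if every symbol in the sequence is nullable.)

{ c, g, j, t, w }

Add FIRST(Type)\{''} = { c, g, j, t, w }; Type is nullable, continue.
j is a terminal; add {j} and stop.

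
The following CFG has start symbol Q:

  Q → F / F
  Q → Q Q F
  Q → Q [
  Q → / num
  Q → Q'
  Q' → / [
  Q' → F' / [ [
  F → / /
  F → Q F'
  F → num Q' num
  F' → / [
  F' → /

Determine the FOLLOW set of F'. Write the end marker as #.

In Q' → F' / [ [: add FIRST(/ [ [) = { / }.
In F → Q F': F' is at the end, add FOLLOW(F) = { #, /, [, num }.
Union: FOLLOW(F') = { #, /, [, num }.

{ #, /, [, num }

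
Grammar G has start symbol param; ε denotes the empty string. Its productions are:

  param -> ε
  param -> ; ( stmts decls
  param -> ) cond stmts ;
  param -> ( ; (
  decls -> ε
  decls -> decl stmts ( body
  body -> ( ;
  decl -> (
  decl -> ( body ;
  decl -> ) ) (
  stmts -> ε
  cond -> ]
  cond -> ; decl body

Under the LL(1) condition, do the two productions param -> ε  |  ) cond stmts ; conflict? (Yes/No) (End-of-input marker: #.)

No

FIRST(ε) = { ε } and FIRST() cond stmts ;) = { ) }.
The first is nullable but FOLLOW(param) = { # } is disjoint from FIRST of the second.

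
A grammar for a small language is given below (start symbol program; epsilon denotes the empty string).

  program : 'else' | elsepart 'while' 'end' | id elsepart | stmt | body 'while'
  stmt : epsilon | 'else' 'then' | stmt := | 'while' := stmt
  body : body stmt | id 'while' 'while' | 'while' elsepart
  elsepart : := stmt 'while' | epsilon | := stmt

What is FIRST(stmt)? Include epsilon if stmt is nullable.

{ 'else', 'while', :=, epsilon }

stmt : epsilon contributes epsilon.
stmt : 'else' 'then' contributes {'else'}.
From stmt : stmt :=: stmt nullable, take FIRST(stmt) ∪ {:=} = { 'else', 'while', := }.
stmt : 'while' := stmt contributes {'while'}.
Union: FIRST(stmt) = { 'else', 'while', :=, epsilon }.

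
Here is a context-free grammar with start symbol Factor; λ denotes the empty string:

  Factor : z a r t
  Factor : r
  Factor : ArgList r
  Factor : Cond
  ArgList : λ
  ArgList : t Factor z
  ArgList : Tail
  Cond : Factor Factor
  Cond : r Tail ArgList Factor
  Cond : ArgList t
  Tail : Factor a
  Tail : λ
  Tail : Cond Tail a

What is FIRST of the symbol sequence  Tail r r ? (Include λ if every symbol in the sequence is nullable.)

{ r, t, z }

Add FIRST(Tail)\{λ} = { r, t, z }; Tail is nullable, continue.
r is a terminal; add {r} and stop.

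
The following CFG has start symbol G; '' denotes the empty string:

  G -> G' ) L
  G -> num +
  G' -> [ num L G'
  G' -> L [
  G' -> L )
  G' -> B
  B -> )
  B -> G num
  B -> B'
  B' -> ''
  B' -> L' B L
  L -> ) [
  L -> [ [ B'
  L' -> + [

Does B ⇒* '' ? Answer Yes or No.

B -> B' and each of B' is nullable, so B ⇒* ''.

Yes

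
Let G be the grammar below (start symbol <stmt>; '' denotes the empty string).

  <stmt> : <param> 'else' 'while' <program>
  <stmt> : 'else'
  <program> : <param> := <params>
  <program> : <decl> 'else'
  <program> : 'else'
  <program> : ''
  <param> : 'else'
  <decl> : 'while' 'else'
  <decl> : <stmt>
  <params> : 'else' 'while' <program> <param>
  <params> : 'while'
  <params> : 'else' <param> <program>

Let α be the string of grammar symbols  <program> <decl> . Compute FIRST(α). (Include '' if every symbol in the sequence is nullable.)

Add FIRST(<program>)\{''} = { 'else', 'while' }; <program> is nullable, continue.
Add FIRST(<decl>) = { 'else', 'while' }; <decl> is not nullable, stop.

{ 'else', 'while' }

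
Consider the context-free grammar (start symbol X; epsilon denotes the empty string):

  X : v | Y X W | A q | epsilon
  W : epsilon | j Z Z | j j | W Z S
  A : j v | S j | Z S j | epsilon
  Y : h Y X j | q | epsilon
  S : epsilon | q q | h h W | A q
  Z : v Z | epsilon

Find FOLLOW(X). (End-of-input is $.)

{ $, h, j, q, v }

X is the start symbol, so $ ∈ FOLLOW(X).
In X : Y X W: add FIRST(W)\{epsilon} = { h, j, q, v }.
  Since W is nullable, also add FOLLOW(X) = { $, h, j, q, v }.
In Y : h Y X j: add FIRST(j) = { j }.
Union: FOLLOW(X) = { $, h, j, q, v }.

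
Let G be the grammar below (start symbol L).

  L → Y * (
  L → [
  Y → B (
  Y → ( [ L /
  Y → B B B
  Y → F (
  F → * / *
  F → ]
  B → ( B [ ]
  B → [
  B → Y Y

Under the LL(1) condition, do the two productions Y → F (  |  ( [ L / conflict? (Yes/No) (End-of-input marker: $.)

FIRST(F () = { *, ] } and FIRST(( [ L /) = { ( }.
The FIRST sets are disjoint and neither alternative is nullable — no conflict.

No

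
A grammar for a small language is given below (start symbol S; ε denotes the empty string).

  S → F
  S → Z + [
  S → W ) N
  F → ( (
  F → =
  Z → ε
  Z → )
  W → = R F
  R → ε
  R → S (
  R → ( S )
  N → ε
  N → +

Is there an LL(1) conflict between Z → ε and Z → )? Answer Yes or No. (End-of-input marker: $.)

No

FIRST(ε) = { ε } and FIRST()) = { ) }.
The first is nullable but FOLLOW(Z) = { + } is disjoint from FIRST of the second.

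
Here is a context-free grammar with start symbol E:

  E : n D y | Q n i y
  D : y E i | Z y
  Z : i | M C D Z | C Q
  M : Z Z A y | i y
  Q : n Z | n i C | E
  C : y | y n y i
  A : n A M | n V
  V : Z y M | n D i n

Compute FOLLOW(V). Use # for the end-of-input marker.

In A : n V: V is at the end, add FOLLOW(A) = { i, y }.
Union: FOLLOW(V) = { i, y }.

{ i, y }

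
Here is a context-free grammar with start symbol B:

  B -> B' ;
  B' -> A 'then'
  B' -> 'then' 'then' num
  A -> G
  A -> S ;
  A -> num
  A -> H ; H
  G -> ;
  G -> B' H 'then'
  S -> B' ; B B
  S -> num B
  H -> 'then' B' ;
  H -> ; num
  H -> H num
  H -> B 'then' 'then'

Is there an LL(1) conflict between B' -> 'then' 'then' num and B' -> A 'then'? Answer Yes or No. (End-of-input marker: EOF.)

FIRST('then' 'then' num) = { 'then' } and FIRST(A 'then') = { 'then', ;, num }.
Both contain 'then', so the two alternatives are not disjoint — LL(1) conflict.

Yes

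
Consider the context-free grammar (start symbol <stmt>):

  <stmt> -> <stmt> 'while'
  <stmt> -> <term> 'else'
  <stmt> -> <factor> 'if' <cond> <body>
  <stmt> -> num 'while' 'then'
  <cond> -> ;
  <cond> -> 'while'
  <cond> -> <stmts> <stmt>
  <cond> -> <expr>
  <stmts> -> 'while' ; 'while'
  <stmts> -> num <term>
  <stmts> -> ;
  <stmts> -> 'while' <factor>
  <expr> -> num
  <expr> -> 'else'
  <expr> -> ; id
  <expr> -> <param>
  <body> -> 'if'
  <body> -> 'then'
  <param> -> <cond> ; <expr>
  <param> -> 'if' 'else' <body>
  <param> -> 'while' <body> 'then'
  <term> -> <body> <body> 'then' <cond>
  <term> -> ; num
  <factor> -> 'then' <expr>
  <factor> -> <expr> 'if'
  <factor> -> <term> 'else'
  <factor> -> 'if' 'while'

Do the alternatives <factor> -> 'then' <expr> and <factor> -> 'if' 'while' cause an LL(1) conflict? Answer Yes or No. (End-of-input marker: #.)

No

FIRST('then' <expr>) = { 'then' } and FIRST('if' 'while') = { 'if' }.
The FIRST sets are disjoint and neither alternative is nullable — no conflict.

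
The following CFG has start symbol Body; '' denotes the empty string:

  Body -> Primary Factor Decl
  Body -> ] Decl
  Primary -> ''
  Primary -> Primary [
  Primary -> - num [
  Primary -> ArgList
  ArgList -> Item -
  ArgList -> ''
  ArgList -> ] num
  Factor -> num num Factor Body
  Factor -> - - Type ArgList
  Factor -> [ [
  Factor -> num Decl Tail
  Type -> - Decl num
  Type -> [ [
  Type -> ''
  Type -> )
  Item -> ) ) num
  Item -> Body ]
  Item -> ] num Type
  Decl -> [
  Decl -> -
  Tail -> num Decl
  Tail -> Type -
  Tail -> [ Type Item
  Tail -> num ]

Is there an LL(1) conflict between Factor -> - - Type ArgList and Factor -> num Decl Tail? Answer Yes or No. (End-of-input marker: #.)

No

FIRST(- - Type ArgList) = { - } and FIRST(num Decl Tail) = { num }.
The FIRST sets are disjoint and neither alternative is nullable — no conflict.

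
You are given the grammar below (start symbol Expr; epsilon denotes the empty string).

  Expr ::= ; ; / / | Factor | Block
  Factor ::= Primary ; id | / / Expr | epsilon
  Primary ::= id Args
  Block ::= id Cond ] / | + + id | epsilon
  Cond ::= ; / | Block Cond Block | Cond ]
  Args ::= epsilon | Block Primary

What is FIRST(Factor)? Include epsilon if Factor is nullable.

From Factor ::= Primary ; id: add FIRST(Primary) = { id }.
Factor ::= / / Expr contributes {/}.
Factor ::= epsilon contributes epsilon.
Union: FIRST(Factor) = { /, id, epsilon }.

{ /, id, epsilon }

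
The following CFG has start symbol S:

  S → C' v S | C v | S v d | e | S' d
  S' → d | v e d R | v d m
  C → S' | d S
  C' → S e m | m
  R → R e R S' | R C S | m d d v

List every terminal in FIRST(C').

{ d, e, m, v }

From C' → S e m: add FIRST(S) = { d, e, m, v }.
C' → m contributes {m}.
Union: FIRST(C') = { d, e, m, v }.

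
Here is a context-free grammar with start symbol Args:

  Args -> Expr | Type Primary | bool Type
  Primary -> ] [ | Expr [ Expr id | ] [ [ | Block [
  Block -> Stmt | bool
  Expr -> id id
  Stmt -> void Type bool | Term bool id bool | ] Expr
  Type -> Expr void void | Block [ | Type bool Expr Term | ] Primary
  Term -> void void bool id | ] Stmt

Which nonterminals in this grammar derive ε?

{ } (none)

No nonterminal has an empty production or an RHS whose symbols are all nullable.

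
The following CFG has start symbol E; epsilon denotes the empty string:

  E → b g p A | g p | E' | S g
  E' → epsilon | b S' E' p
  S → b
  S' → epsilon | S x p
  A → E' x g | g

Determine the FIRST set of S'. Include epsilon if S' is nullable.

{ b, epsilon }

S' → epsilon contributes epsilon.
From S' → S x p: add FIRST(S) = { b }.
Union: FIRST(S') = { b, epsilon }.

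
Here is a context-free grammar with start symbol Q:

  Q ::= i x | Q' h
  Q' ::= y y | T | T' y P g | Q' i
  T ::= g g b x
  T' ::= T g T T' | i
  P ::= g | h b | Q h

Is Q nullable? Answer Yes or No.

No nonterminal in this grammar is nullable.
No production of Q has an RHS whose symbols are all nullable, so Q is not nullable.

No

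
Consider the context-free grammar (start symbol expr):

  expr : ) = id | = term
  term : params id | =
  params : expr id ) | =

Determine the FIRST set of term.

From term : params id: add FIRST(params) = { ), = }.
term : = contributes {=}.
Union: FIRST(term) = { ), = }.

{ ), = }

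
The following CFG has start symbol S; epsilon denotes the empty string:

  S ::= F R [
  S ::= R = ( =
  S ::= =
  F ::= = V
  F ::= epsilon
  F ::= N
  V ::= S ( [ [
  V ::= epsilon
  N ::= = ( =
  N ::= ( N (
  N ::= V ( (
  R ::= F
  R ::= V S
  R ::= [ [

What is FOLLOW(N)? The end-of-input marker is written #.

{ (, =, [ }

In F ::= N: N is at the end, add FOLLOW(F) = { (, =, [ }.
In N ::= ( N (: add FIRST(() = { ( }.
Union: FOLLOW(N) = { (, =, [ }.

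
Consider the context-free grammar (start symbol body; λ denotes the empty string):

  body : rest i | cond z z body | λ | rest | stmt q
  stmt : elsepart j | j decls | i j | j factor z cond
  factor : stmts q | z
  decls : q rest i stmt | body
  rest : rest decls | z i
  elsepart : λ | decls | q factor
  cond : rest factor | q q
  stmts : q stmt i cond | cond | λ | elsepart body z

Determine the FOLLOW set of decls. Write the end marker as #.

{ #, i, j, q, z }

In stmt : j decls: decls is at the end, add FOLLOW(stmt) = { #, i, j, q, z }.
In rest : rest decls: decls is at the end, add FOLLOW(rest) = { #, i, j, q, z }.
In elsepart : decls: decls is at the end, add FOLLOW(elsepart) = { i, j, q, z }.
Union: FOLLOW(decls) = { #, i, j, q, z }.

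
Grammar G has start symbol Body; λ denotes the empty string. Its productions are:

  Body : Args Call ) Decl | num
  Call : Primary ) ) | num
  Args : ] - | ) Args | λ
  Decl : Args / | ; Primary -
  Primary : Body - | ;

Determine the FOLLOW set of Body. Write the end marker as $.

Body is the start symbol, so $ ∈ FOLLOW(Body).
In Primary : Body -: add FIRST(-) = { - }.
Union: FOLLOW(Body) = { $, - }.

{ $, - }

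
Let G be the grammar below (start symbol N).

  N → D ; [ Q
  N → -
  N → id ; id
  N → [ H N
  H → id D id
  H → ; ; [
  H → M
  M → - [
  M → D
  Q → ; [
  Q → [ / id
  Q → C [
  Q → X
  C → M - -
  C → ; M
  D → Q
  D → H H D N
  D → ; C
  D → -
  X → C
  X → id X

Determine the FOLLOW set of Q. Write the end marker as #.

In N → D ; [ Q: Q is at the end, add FOLLOW(N) = { #, -, ;, [, id }.
In D → Q: Q is at the end, add FOLLOW(D) = { #, -, ;, [, id }.
Union: FOLLOW(Q) = { #, -, ;, [, id }.

{ #, -, ;, [, id }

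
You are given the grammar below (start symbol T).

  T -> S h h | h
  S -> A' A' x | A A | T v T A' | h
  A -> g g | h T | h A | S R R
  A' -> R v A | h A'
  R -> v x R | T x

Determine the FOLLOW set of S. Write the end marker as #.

In T -> S h h: add FIRST(h h) = { h }.
In A -> S R R: add FIRST(R R) = { g, h, v }.
Union: FOLLOW(S) = { g, h, v }.

{ g, h, v }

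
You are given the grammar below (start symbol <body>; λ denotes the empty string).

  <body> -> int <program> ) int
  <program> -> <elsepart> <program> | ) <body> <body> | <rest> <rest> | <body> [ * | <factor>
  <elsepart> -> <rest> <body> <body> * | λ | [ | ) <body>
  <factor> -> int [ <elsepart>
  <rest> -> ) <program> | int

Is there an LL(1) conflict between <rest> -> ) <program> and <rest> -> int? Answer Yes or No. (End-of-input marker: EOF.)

FIRST() <program>) = { ) } and FIRST(int) = { int }.
The FIRST sets are disjoint and neither alternative is nullable — no conflict.

No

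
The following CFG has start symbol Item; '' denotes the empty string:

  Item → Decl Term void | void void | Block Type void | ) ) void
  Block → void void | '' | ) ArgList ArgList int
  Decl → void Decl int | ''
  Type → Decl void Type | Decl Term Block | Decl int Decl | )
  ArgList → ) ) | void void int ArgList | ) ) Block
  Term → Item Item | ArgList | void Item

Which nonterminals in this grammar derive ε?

{ Block, Decl }

Directly nullable (have an ''-production): Block, Decl.
No other nonterminal has a production whose RHS symbols are all nullable.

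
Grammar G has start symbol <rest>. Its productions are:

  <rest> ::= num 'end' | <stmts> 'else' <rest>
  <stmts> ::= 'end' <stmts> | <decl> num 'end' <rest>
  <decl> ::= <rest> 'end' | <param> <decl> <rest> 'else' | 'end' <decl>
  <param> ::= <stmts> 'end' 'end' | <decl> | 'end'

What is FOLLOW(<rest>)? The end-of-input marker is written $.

{ $, 'else', 'end' }

<rest> is the start symbol, so $ ∈ FOLLOW(<rest>).
In <rest> ::= <stmts> 'else' <rest>: <rest> is at the end, add FOLLOW(<rest>) = { $, 'else', 'end' }.
In <stmts> ::= <decl> num 'end' <rest>: <rest> is at the end, add FOLLOW(<stmts>) = { 'else', 'end' }.
In <decl> ::= <rest> 'end': add FIRST('end') = { 'end' }.
In <decl> ::= <param> <decl> <rest> 'else': add FIRST('else') = { 'else' }.
Union: FOLLOW(<rest>) = { $, 'else', 'end' }.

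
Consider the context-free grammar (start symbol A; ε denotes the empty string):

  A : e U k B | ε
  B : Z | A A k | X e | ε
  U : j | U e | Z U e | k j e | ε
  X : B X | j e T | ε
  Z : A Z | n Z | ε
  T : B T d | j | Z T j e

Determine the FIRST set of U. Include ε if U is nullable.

U : j contributes {j}.
From U : U e: U nullable, take FIRST(U) ∪ {e} = { e, j, k, n }.
From U : Z U e: Z, U nullable, take FIRST(Z) ∪ FIRST(U) ∪ {e} = { e, j, k, n }.
U : k j e contributes {k}.
U : ε contributes ε.
Union: FIRST(U) = { e, j, k, n, ε }.

{ e, j, k, n, ε }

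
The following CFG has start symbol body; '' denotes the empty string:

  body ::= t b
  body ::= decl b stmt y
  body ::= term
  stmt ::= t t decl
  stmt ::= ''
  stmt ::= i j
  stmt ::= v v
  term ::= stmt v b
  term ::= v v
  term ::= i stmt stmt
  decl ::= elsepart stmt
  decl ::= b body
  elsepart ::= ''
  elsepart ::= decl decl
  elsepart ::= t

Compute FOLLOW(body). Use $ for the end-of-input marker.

{ $, b, i, t, v, y }

body is the start symbol, so $ ∈ FOLLOW(body).
In decl ::= b body: body is at the end, add FOLLOW(decl) = { $, b, i, t, v, y }.
Union: FOLLOW(body) = { $, b, i, t, v, y }.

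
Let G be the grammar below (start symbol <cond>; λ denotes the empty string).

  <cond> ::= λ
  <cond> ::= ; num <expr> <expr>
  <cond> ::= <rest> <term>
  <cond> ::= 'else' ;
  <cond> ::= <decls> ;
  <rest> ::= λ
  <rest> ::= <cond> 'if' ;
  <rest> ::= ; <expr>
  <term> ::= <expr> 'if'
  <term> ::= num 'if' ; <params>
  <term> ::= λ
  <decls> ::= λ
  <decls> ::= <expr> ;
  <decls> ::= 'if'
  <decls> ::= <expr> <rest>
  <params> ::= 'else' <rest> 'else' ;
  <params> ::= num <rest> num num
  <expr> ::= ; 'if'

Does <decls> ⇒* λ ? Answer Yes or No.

Yes

<decls> has an λ-production, so <decls> ⇒ λ.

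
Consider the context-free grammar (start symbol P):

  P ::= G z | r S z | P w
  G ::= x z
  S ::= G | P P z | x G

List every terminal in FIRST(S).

From S ::= G: add FIRST(G) = { x }.
From S ::= P P z: add FIRST(P) = { r, x }.
S ::= x G contributes {x}.
Union: FIRST(S) = { r, x }.

{ r, x }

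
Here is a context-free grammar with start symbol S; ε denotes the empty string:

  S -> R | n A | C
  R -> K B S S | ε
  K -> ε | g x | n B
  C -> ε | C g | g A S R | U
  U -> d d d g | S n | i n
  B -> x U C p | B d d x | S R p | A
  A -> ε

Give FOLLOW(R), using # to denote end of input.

In S -> R: R is at the end, add FOLLOW(S) = { #, d, g, i, n, p, x }.
In C -> g A S R: R is at the end, add FOLLOW(C) = { #, d, g, i, n, p, x }.
In B -> S R p: add FIRST(p) = { p }.
Union: FOLLOW(R) = { #, d, g, i, n, p, x }.

{ #, d, g, i, n, p, x }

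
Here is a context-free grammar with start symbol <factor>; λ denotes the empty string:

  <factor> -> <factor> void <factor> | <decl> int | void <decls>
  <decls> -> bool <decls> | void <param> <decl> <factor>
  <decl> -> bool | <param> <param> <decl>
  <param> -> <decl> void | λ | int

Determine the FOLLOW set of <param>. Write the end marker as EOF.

{ bool, int }

In <decls> -> void <param> <decl> <factor>: add FIRST(<decl> <factor>) = { bool, int }.
In <decl> -> <param> <param> <decl>: add FIRST(<param> <decl>) = { bool, int }.
In <decl> -> <param> <param> <decl>: add FIRST(<decl>) = { bool, int }.
Union: FOLLOW(<param>) = { bool, int }.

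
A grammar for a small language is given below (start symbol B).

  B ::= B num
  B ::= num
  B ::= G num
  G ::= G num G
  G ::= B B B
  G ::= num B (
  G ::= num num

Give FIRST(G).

{ num }

From G ::= G num G: add FIRST(G) = { num }.
From G ::= B B B: add FIRST(B) = { num }.
G ::= num B ( contributes {num}.
G ::= num num contributes {num}.
Union: FIRST(G) = { num }.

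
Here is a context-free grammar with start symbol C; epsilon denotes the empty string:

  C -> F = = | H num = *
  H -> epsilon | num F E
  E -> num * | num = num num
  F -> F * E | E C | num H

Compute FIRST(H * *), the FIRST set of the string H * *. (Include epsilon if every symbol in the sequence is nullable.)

Add FIRST(H)\{epsilon} = { num }; H is nullable, continue.
* is a terminal; add {*} and stop.

{ *, num }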